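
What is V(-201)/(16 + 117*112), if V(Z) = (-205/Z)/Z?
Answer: -1/2585664 ≈ -3.8675e-7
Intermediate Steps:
V(Z) = -205/Z²
V(-201)/(16 + 117*112) = (-205/(-201)²)/(16 + 117*112) = (-205*1/40401)/(16 + 13104) = -205/40401/13120 = -205/40401*1/13120 = -1/2585664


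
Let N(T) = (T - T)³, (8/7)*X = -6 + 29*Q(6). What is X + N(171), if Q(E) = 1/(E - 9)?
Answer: -329/24 ≈ -13.708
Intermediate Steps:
Q(E) = 1/(-9 + E)
X = -329/24 (X = 7*(-6 + 29/(-9 + 6))/8 = 7*(-6 + 29/(-3))/8 = 7*(-6 + 29*(-⅓))/8 = 7*(-6 - 29/3)/8 = (7/8)*(-47/3) = -329/24 ≈ -13.708)
N(T) = 0 (N(T) = 0³ = 0)
X + N(171) = -329/24 + 0 = -329/24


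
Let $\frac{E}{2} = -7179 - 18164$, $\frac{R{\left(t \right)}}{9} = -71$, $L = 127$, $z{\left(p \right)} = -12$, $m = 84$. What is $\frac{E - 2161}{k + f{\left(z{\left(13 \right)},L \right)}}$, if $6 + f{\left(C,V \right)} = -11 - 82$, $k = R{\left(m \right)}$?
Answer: $\frac{52847}{738} \approx 71.608$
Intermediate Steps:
$R{\left(t \right)} = -639$ ($R{\left(t \right)} = 9 \left(-71\right) = -639$)
$k = -639$
$f{\left(C,V \right)} = -99$ ($f{\left(C,V \right)} = -6 - 93 = -99$)
$E = -50686$ ($E = 2 \left(-7179 - 18164\right) = 2 \left(-25343\right) = -50686$)
$\frac{E - 2161}{k + f{\left(z{\left(13 \right)},L \right)}} = \frac{-50686 - 2161}{-639 - 99} = - \frac{52847}{-738} = \left(-52847\right) \left(- \frac{1}{738}\right) = \frac{52847}{738}$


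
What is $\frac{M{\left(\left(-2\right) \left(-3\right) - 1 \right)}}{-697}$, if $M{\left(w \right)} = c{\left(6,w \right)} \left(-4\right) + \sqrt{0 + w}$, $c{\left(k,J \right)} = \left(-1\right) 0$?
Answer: $- \frac{\sqrt{5}}{697} \approx -0.0032081$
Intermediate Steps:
$c{\left(k,J \right)} = 0$
$M{\left(w \right)} = \sqrt{w}$ ($M{\left(w \right)} = 0 \left(-4\right) + \sqrt{0 + w} = 0 + \sqrt{w} = \sqrt{w}$)
$\frac{M{\left(\left(-2\right) \left(-3\right) - 1 \right)}}{-697} = \frac{\sqrt{\left(-2\right) \left(-3\right) - 1}}{-697} = - \frac{\sqrt{6 - 1}}{697} = - \frac{\sqrt{5}}{697}$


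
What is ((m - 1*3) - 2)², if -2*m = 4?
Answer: 49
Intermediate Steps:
m = -2 (m = -½*4 = -2)
((m - 1*3) - 2)² = ((-2 - 1*3) - 2)² = ((-2 - 3) - 2)² = (-5 - 2)² = (-7)² = 49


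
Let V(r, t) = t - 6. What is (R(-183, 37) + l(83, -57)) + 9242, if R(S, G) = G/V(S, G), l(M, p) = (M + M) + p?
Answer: 289918/31 ≈ 9352.2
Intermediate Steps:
V(r, t) = -6 + t
l(M, p) = p + 2*M (l(M, p) = 2*M + p = p + 2*M)
R(S, G) = G/(-6 + G)
(R(-183, 37) + l(83, -57)) + 9242 = (37/(-6 + 37) + (-57 + 2*83)) + 9242 = (37/31 + (-57 + 166)) + 9242 = (37*(1/31) + 109) + 9242 = (37/31 + 109) + 9242 = 3416/31 + 9242 = 289918/31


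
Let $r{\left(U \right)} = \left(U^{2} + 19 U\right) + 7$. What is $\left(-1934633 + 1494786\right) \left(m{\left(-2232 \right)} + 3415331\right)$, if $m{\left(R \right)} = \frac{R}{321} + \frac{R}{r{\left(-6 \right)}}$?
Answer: $- \frac{11412470659372129}{7597} \approx -1.5022 \cdot 10^{12}$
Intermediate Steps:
$r{\left(U \right)} = 7 + U^{2} + 19 U$
$m{\left(R \right)} = - \frac{250 R}{22791}$ ($m{\left(R \right)} = \frac{R}{321} + \frac{R}{7 + \left(-6\right)^{2} + 19 \left(-6\right)} = R \frac{1}{321} + \frac{R}{7 + 36 - 114} = \frac{R}{321} + \frac{R}{-71} = \frac{R}{321} + R \left(- \frac{1}{71}\right) = \frac{R}{321} - \frac{R}{71} = - \frac{250 R}{22791}$)
$\left(-1934633 + 1494786\right) \left(m{\left(-2232 \right)} + 3415331\right) = \left(-1934633 + 1494786\right) \left(\left(- \frac{250}{22791}\right) \left(-2232\right) + 3415331\right) = - 439847 \left(\frac{186000}{7597} + 3415331\right) = \left(-439847\right) \frac{25946455607}{7597} = - \frac{11412470659372129}{7597}$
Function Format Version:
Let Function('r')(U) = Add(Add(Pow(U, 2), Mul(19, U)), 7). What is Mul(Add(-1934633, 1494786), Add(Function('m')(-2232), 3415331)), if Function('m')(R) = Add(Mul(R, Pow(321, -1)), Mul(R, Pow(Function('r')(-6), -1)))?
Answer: Rational(-11412470659372129, 7597) ≈ -1.5022e+12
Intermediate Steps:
Function('r')(U) = Add(7, Pow(U, 2), Mul(19, U))
Function('m')(R) = Mul(Rational(-250, 22791), R) (Function('m')(R) = Add(Mul(R, Pow(321, -1)), Mul(R, Pow(Add(7, Pow(-6, 2), Mul(19, -6)), -1))) = Add(Mul(R, Rational(1, 321)), Mul(R, Pow(Add(7, 36, -114), -1))) = Add(Mul(Rational(1, 321), R), Mul(R, Pow(-71, -1))) = Add(Mul(Rational(1, 321), R), Mul(R, Rational(-1, 71))) = Add(Mul(Rational(1, 321), R), Mul(Rational(-1, 71), R)) = Mul(Rational(-250, 22791), R))
Mul(Add(-1934633, 1494786), Add(Function('m')(-2232), 3415331)) = Mul(Add(-1934633, 1494786), Add(Mul(Rational(-250, 22791), -2232), 3415331)) = Mul(-439847, Add(Rational(186000, 7597), 3415331)) = Mul(-439847, Rational(25946455607, 7597)) = Rational(-11412470659372129, 7597)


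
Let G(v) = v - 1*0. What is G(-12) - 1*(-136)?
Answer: 124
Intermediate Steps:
G(v) = v (G(v) = v + 0 = v)
G(-12) - 1*(-136) = -12 - 1*(-136) = -12 + 136 = 124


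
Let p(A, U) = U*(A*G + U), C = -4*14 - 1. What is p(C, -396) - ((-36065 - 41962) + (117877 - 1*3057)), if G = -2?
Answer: 74879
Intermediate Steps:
C = -57 (C = -56 - 1 = -57)
p(A, U) = U*(U - 2*A) (p(A, U) = U*(A*(-2) + U) = U*(-2*A + U) = U*(U - 2*A))
p(C, -396) - ((-36065 - 41962) + (117877 - 1*3057)) = -396*(-396 - 2*(-57)) - ((-36065 - 41962) + (117877 - 1*3057)) = -396*(-396 + 114) - (-78027 + (117877 - 3057)) = -396*(-282) - (-78027 + 114820) = 111672 - 1*36793 = 111672 - 36793 = 74879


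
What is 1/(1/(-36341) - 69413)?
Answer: -36341/2522537834 ≈ -1.4407e-5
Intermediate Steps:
1/(1/(-36341) - 69413) = 1/(-1/36341 - 69413) = 1/(-2522537834/36341) = -36341/2522537834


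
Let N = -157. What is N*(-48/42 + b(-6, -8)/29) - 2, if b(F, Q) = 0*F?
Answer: 1242/7 ≈ 177.43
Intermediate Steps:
b(F, Q) = 0
N*(-48/42 + b(-6, -8)/29) - 2 = -157*(-48/42 + 0/29) - 2 = -157*(-48*1/42 + 0*(1/29)) - 2 = -157*(-8/7 + 0) - 2 = -157*(-8/7) - 2 = 1256/7 - 2 = 1242/7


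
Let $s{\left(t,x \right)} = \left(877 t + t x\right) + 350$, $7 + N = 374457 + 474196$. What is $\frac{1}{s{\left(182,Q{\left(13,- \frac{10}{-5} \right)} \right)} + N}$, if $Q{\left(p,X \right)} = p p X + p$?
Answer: $\frac{1}{1072492} \approx 9.3241 \cdot 10^{-7}$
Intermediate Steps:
$N = 848646$ ($N = -7 + \left(374457 + 474196\right) = -7 + 848653 = 848646$)
$Q{\left(p,X \right)} = p + X p^{2}$ ($Q{\left(p,X \right)} = p^{2} X + p = X p^{2} + p = p + X p^{2}$)
$s{\left(t,x \right)} = 350 + 877 t + t x$
$\frac{1}{s{\left(182,Q{\left(13,- \frac{10}{-5} \right)} \right)} + N} = \frac{1}{\left(350 + 877 \cdot 182 + 182 \cdot 13 \left(1 + - \frac{10}{-5} \cdot 13\right)\right) + 848646} = \frac{1}{\left(350 + 159614 + 182 \cdot 13 \left(1 + \left(-10\right) \left(- \frac{1}{5}\right) 13\right)\right) + 848646} = \frac{1}{\left(350 + 159614 + 182 \cdot 13 \left(1 + 2 \cdot 13\right)\right) + 848646} = \frac{1}{\left(350 + 159614 + 182 \cdot 13 \left(1 + 26\right)\right) + 848646} = \frac{1}{\left(350 + 159614 + 182 \cdot 13 \cdot 27\right) + 848646} = \frac{1}{\left(350 + 159614 + 182 \cdot 351\right) + 848646} = \frac{1}{\left(350 + 159614 + 63882\right) + 848646} = \frac{1}{223846 + 848646} = \frac{1}{1072492}$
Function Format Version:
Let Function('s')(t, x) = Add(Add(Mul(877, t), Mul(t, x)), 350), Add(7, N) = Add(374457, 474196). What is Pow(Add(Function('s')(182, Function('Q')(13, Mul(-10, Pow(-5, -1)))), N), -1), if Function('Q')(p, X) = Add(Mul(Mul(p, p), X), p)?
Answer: Rational(1, 1072492) ≈ 9.3241e-7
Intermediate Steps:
N = 848646 (N = Add(-7, Add(374457, 474196)) = Add(-7, 848653) = 848646)
Function('Q')(p, X) = Add(p, Mul(X, Pow(p, 2))) (Function('Q')(p, X) = Add(Mul(Pow(p, 2), X), p) = Add(Mul(X, Pow(p, 2)), p) = Add(p, Mul(X, Pow(p, 2))))
Function('s')(t, x) = Add(350, Mul(877, t), Mul(t, x))
Pow(Add(Function('s')(182, Function('Q')(13, Mul(-10, Pow(-5, -1)))), N), -1) = Pow(Add(Add(350, Mul(877, 182), Mul(182, Mul(13, Add(1, Mul(Mul(-10, Pow(-5, -1)), 13))))), 848646), -1) = Pow(Add(Add(350, 159614, Mul(182, Mul(13, Add(1, Mul(Mul(-10, Rational(-1, 5)), 13))))), 848646), -1) = Pow(Add(Add(350, 159614, Mul(182, Mul(13, Add(1, Mul(2, 13))))), 848646), -1) = Pow(Add(Add(350, 159614, Mul(182, Mul(13, Add(1, 26)))), 848646), -1) = Pow(Add(Add(350, 159614, Mul(182, Mul(13, 27))), 848646), -1) = Pow(Add(Add(350, 159614, Mul(182, 351)), 848646), -1) = Pow(Add(Add(350, 159614, 63882), 848646), -1) = Pow(Add(223846, 848646), -1) = Pow(1072492, -1) = Rational(1, 1072492)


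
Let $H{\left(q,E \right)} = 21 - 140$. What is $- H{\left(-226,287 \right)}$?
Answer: $119$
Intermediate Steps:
$H{\left(q,E \right)} = -119$ ($H{\left(q,E \right)} = 21 - 140 = -119$)
$- H{\left(-226,287 \right)} = \left(-1\right) \left(-119\right) = 119$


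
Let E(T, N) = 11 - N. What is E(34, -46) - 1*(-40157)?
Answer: 40214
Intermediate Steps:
E(34, -46) - 1*(-40157) = (11 - 1*(-46)) - 1*(-40157) = (11 + 46) + 40157 = 57 + 40157 = 40214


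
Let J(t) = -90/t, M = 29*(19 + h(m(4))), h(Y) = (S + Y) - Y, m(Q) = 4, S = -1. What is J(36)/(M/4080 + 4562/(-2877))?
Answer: 4890900/2851861 ≈ 1.7150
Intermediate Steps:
h(Y) = -1 (h(Y) = (-1 + Y) - Y = -1)
M = 522 (M = 29*(19 - 1) = 29*18 = 522)
J(36)/(M/4080 + 4562/(-2877)) = (-90/36)/(522/4080 + 4562/(-2877)) = (-90*1/36)/(522*(1/4080) + 4562*(-1/2877)) = -5/(2*(87/680 - 4562/2877)) = -5/(2*(-2851861/1956360)) = -5/2*(-1956360/2851861) = 4890900/2851861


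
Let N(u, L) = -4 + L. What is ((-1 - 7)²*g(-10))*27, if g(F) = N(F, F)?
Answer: -24192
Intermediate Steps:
g(F) = -4 + F
((-1 - 7)²*g(-10))*27 = ((-1 - 7)²*(-4 - 10))*27 = ((-8)²*(-14))*27 = (64*(-14))*27 = -896*27 = -24192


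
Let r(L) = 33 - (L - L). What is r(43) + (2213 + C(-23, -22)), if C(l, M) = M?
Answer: 2224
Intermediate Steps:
r(L) = 33 (r(L) = 33 - 1*0 = 33 + 0 = 33)
r(43) + (2213 + C(-23, -22)) = 33 + (2213 - 22) = 33 + 2191 = 2224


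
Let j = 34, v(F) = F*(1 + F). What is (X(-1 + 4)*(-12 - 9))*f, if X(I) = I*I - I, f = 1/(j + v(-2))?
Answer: -7/2 ≈ -3.5000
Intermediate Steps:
f = 1/36 (f = 1/(34 - 2*(1 - 2)) = 1/(34 - 2*(-1)) = 1/(34 + 2) = 1/36 ≈ 0.027778)
X(I) = I² - I
(X(-1 + 4)*(-12 - 9))*f = (((-1 + 4)*(-1 + (-1 + 4)))*(-12 - 9))*(1/36) = ((3*(-1 + 3))*(-21))*(1/36) = ((3*2)*(-21))*(1/36) = (6*(-21))*(1/36) = -126*1/36 = -7/2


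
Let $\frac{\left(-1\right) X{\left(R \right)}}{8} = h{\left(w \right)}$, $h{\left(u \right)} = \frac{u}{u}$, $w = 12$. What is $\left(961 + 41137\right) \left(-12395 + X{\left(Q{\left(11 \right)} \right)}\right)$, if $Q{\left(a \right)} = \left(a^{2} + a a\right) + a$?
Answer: $-522141494$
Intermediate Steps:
$Q{\left(a \right)} = a + 2 a^{2}$ ($Q{\left(a \right)} = \left(a^{2} + a^{2}\right) + a = 2 a^{2} + a = a + 2 a^{2}$)
$h{\left(u \right)} = 1$
$X{\left(R \right)} = -8$ ($X{\left(R \right)} = \left(-8\right) 1 = -8$)
$\left(961 + 41137\right) \left(-12395 + X{\left(Q{\left(11 \right)} \right)}\right) = \left(961 + 41137\right) \left(-12395 - 8\right) = 42098 \left(-12403\right) = -522141494$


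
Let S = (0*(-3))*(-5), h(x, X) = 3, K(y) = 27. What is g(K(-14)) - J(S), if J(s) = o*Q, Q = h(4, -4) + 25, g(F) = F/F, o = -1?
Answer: 29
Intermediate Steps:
g(F) = 1
Q = 28 (Q = 3 + 25 = 28)
S = 0 (S = 0*(-5) = 0)
J(s) = -28 (J(s) = -1*28 = -28)
g(K(-14)) - J(S) = 1 - 1*(-28) = 1 + 28 = 29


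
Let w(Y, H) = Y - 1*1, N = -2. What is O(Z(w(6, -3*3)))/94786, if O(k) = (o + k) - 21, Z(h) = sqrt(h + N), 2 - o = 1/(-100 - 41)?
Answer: -1339/6682413 + sqrt(3)/94786 ≈ -0.00018210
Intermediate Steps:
o = 283/141 (o = 2 - 1/(-100 - 41) = 2 - 1/(-141) = 2 - 1*(-1/141) = 2 + 1/141 = 283/141 ≈ 2.0071)
w(Y, H) = -1 + Y (w(Y, H) = Y - 1 = -1 + Y)
Z(h) = sqrt(-2 + h) (Z(h) = sqrt(h - 2) = sqrt(-2 + h))
O(k) = -2678/141 + k (O(k) = (283/141 + k) - 21 = -2678/141 + k)
O(Z(w(6, -3*3)))/94786 = (-2678/141 + sqrt(-2 + (-1 + 6)))/94786 = (-2678/141 + sqrt(-2 + 5))*(1/94786) = (-2678/141 + sqrt(3))*(1/94786) = -1339/6682413 + sqrt(3)/94786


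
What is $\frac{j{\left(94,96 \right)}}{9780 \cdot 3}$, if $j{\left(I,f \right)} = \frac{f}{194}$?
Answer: $\frac{4}{237165} \approx 1.6866 \cdot 10^{-5}$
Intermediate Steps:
$j{\left(I,f \right)} = \frac{f}{194}$ ($j{\left(I,f \right)} = f \frac{1}{194} = \frac{f}{194}$)
$\frac{j{\left(94,96 \right)}}{9780 \cdot 3} = \frac{\frac{1}{194} \cdot 96}{9780 \cdot 3} = \frac{48}{97 \cdot 29340} = \frac{48}{97} \cdot \frac{1}{29340} = \frac{4}{237165}$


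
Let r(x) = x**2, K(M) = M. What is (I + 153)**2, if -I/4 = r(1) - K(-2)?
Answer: 19881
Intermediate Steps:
I = -12 (I = -4*(1**2 - 1*(-2)) = -4*(1 + 2) = -4*3 = -12)
(I + 153)**2 = (-12 + 153)**2 = 141**2 = 19881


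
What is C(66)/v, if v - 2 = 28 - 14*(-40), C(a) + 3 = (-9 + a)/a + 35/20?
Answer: -17/25960 ≈ -0.00065485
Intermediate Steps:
C(a) = -5/4 + (-9 + a)/a (C(a) = -3 + ((-9 + a)/a + 35/20) = -3 + ((-9 + a)/a + 35*(1/20)) = -3 + ((-9 + a)/a + 7/4) = -3 + (7/4 + (-9 + a)/a) = -5/4 + (-9 + a)/a)
v = 590 (v = 2 + (28 - 14*(-40)) = 2 + (28 + 560) = 2 + 588 = 590)
C(66)/v = ((1/4)*(-36 - 1*66)/66)/590 = ((1/4)*(1/66)*(-36 - 66))*(1/590) = ((1/4)*(1/66)*(-102))*(1/590) = -17/44*1/590 = -17/25960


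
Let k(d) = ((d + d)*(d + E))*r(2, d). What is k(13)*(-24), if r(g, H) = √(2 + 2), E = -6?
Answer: -8736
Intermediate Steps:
r(g, H) = 2 (r(g, H) = √4 = 2)
k(d) = 4*d*(-6 + d) (k(d) = ((d + d)*(d - 6))*2 = ((2*d)*(-6 + d))*2 = (2*d*(-6 + d))*2 = 4*d*(-6 + d))
k(13)*(-24) = (4*13*(-6 + 13))*(-24) = (4*13*7)*(-24) = 364*(-24) = -8736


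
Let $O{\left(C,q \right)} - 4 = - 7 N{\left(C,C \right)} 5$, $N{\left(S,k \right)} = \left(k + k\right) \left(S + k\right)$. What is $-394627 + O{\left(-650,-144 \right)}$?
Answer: $-59544623$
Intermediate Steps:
$N{\left(S,k \right)} = 2 k \left(S + k\right)$
$O{\left(C,q \right)} = 4 - 140 C^{2}$ ($O{\left(C,q \right)} = 4 + - 7 \cdot 2 C \left(C + C\right) 5 = 4 + - 7 \cdot 2 C 2 C 5 = 4 + - 7 \cdot 4 C^{2} \cdot 5 = 4 + - 28 C^{2} \cdot 5 = 4 - 140 C^{2}$)
$-394627 + O{\left(-650,-144 \right)} = -394627 + \left(4 - 140 \left(-650\right)^{2}\right) = -394627 + \left(4 - 59150000\right) = -394627 - 59149996 = -59544623$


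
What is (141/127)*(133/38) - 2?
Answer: 479/254 ≈ 1.8858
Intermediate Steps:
(141/127)*(133/38) - 2 = (141*(1/127))*(133*(1/38)) - 2 = (141/127)*(7/2) - 2 = 987/254 - 2 = 479/254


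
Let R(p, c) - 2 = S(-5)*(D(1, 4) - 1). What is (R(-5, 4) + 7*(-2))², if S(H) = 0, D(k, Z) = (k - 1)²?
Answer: 144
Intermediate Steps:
D(k, Z) = (-1 + k)²
R(p, c) = 2 (R(p, c) = 2 + 0*((-1 + 1)² - 1) = 2 + 0*(0² - 1) = 2 + 0*(0 - 1) = 2 + 0*(-1) = 2 + 0 = 2)
(R(-5, 4) + 7*(-2))² = (2 + 7*(-2))² = (2 - 14)² = (-12)² = 144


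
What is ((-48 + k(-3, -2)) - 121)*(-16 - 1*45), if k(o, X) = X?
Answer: 10431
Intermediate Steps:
((-48 + k(-3, -2)) - 121)*(-16 - 1*45) = ((-48 - 2) - 121)*(-16 - 1*45) = (-50 - 121)*(-16 - 45) = -171*(-61) = 10431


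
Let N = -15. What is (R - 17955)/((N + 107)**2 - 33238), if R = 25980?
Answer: -2675/8258 ≈ -0.32393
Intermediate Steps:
(R - 17955)/((N + 107)**2 - 33238) = (25980 - 17955)/((-15 + 107)**2 - 33238) = 8025/(92**2 - 33238) = 8025/(8464 - 33238) = 8025/(-24774) = 8025*(-1/24774) = -2675/8258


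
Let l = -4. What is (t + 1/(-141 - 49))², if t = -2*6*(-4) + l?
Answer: 69872881/36100 ≈ 1935.5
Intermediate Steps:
t = 44 (t = -2*6*(-4) - 4 = -12*(-4) - 4 = 48 - 4 = 44)
(t + 1/(-141 - 49))² = (44 + 1/(-141 - 49))² = (44 + 1/(-190))² = (44 - 1/190)² = (8359/190)² = 69872881/36100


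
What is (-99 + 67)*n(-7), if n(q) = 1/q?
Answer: 32/7 ≈ 4.5714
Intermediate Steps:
(-99 + 67)*n(-7) = (-99 + 67)/(-7) = -32*(-1/7) = 32/7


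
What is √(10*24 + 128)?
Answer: 4*√23 ≈ 19.183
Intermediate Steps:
√(10*24 + 128) = √(240 + 128) = √368 = 4*√23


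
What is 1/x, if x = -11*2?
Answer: -1/22 ≈ -0.045455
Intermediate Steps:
x = -22
1/x = 1/(-22) = -1/22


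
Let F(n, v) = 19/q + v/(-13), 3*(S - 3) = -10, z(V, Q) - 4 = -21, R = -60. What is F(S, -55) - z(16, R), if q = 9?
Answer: 2731/117 ≈ 23.342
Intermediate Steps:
z(V, Q) = -17 (z(V, Q) = 4 - 21 = -17)
S = -⅓ (S = 3 + (⅓)*(-10) = 3 - 10/3 = -⅓ ≈ -0.33333)
F(n, v) = 19/9 - v/13 (F(n, v) = 19/9 + v/(-13) = 19*(⅑) + v*(-1/13) = 19/9 - v/13)
F(S, -55) - z(16, R) = (19/9 - 1/13*(-55)) - 1*(-17) = (19/9 + 55/13) + 17 = 742/117 + 17 = 2731/117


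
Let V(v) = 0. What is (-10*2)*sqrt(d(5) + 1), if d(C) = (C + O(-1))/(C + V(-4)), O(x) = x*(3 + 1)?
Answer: -4*sqrt(30) ≈ -21.909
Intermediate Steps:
O(x) = 4*x (O(x) = x*4 = 4*x)
d(C) = (-4 + C)/C (d(C) = (C + 4*(-1))/(C + 0) = (C - 4)/C = (-4 + C)/C)
(-10*2)*sqrt(d(5) + 1) = (-10*2)*sqrt((-4 + 5)/5 + 1) = -20*sqrt((1/5)*1 + 1) = -20*sqrt(1/5 + 1) = -4*sqrt(30)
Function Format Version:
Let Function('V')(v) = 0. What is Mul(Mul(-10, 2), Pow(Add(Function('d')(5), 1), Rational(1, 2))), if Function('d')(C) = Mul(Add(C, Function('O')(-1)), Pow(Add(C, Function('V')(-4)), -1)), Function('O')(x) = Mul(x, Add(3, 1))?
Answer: Mul(-4, Pow(30, Rational(1, 2))) ≈ -21.909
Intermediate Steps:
Function('O')(x) = Mul(4, x) (Function('O')(x) = Mul(x, 4) = Mul(4, x))
Function('d')(C) = Mul(Pow(C, -1), Add(-4, C)) (Function('d')(C) = Mul(Add(C, Mul(4, -1)), Pow(Add(C, 0), -1)) = Mul(Add(C, -4), Pow(C, -1)) = Mul(Add(-4, C), Pow(C, -1)) = Mul(Pow(C, -1), Add(-4, C)))
Mul(Mul(-10, 2), Pow(Add(Function('d')(5), 1), Rational(1, 2))) = Mul(Mul(-10, 2), Pow(Add(Mul(Pow(5, -1), Add(-4, 5)), 1), Rational(1, 2))) = Mul(-20, Pow(Add(Mul(Rational(1, 5), 1), 1), Rational(1, 2))) = Mul(-20, Pow(Add(Rational(1, 5), 1), Rational(1, 2))) = Mul(-20, Pow(Rational(6, 5), Rational(1, 2))) = Mul(-20, Mul(Rational(1, 5), Pow(30, Rational(1, 2)))) = Mul(-4, Pow(30, Rational(1, 2)))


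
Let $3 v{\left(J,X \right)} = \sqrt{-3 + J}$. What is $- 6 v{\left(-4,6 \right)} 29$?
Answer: $- 58 i \sqrt{7} \approx - 153.45 i$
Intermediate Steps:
$v{\left(J,X \right)} = \frac{\sqrt{-3 + J}}{3}$
$- 6 v{\left(-4,6 \right)} 29 = - 6 \frac{\sqrt{-3 - 4}}{3} \cdot 29 = - 6 \frac{\sqrt{-7}}{3} \cdot 29 = - 6 \frac{i \sqrt{7}}{3} \cdot 29 = - 2 i \sqrt{7} \cdot 29 = - 58 i \sqrt{7}$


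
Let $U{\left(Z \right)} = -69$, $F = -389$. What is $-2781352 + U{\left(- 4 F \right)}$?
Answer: $-2781421$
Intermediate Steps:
$-2781352 + U{\left(- 4 F \right)} = -2781352 - 69 = -2781421$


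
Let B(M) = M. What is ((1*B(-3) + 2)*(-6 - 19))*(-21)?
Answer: -525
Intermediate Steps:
((1*B(-3) + 2)*(-6 - 19))*(-21) = ((1*(-3) + 2)*(-6 - 19))*(-21) = ((-3 + 2)*(-25))*(-21) = -1*(-25)*(-21) = 25*(-21) = -525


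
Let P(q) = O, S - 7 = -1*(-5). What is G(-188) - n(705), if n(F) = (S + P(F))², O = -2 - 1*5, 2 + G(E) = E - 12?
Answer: -227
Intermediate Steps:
S = 12 (S = 7 - 1*(-5) = 7 + 5 = 12)
G(E) = -14 + E (G(E) = -2 + (E - 12) = -2 + (-12 + E) = -14 + E)
O = -7 (O = -2 - 5 = -7)
P(q) = -7
n(F) = 25 (n(F) = (12 - 7)² = 5² = 25)
G(-188) - n(705) = (-14 - 188) - 1*25 = -202 - 25 = -227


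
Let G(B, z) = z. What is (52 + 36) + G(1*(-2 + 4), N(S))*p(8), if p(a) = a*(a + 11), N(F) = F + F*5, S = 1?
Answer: 1000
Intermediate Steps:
N(F) = 6*F (N(F) = F + 5*F = 6*F)
p(a) = a*(11 + a)
(52 + 36) + G(1*(-2 + 4), N(S))*p(8) = (52 + 36) + (6*1)*(8*(11 + 8)) = 88 + 6*(8*19) = 88 + 6*152 = 88 + 912 = 1000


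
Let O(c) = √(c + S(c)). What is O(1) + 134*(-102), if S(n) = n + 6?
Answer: -13668 + 2*√2 ≈ -13665.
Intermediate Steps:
S(n) = 6 + n
O(c) = √(6 + 2*c) (O(c) = √(c + (6 + c)) = √(6 + 2*c))
O(1) + 134*(-102) = √(6 + 2*1) + 134*(-102) = √(6 + 2) - 13668 = √8 - 13668 = 2*√2 - 13668 = -13668 + 2*√2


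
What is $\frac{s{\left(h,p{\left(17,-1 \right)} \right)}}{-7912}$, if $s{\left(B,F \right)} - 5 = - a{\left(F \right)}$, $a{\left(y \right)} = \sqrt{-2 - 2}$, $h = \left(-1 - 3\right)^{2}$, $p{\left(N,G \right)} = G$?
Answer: $- \frac{5}{7912} + \frac{i}{3956} \approx -0.00063195 + 0.00025278 i$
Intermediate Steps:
$h = 16$ ($h = \left(-4\right)^{2} = 16$)
$a{\left(y \right)} = 2 i$ ($a{\left(y \right)} = \sqrt{-4} = 2 i$)
$s{\left(B,F \right)} = 5 - 2 i$
$\frac{s{\left(h,p{\left(17,-1 \right)} \right)}}{-7912} = \frac{5 - 2 i}{-7912} = \left(5 - 2 i\right) \left(- \frac{1}{7912}\right) = - \frac{5}{7912} + \frac{i}{3956}$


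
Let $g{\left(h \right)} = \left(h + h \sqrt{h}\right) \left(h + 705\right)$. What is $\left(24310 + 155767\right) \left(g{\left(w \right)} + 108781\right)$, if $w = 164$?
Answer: $45252809869 + 51327707464 \sqrt{41} \approx 3.7391 \cdot 10^{11}$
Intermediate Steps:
$g{\left(h \right)} = \left(705 + h\right) \left(h + h^{\frac{3}{2}}\right)$ ($g{\left(h \right)} = \left(h + h^{\frac{3}{2}}\right) \left(705 + h\right) = \left(705 + h\right) \left(h + h^{\frac{3}{2}}\right)$)
$\left(24310 + 155767\right) \left(g{\left(w \right)} + 108781\right) = \left(24310 + 155767\right) \left(\left(164^{2} + 164^{\frac{5}{2}} + 705 \cdot 164 + 705 \cdot 164^{\frac{3}{2}}\right) + 108781\right) = 180077 \left(\left(26896 + 53792 \sqrt{41} + 115620 + 705 \cdot 328 \sqrt{41}\right) + 108781\right) = 180077 \left(\left(26896 + 53792 \sqrt{41} + 115620 + 231240 \sqrt{41}\right) + 108781\right) = 180077 \left(\left(142516 + 285032 \sqrt{41}\right) + 108781\right) = 180077 \left(251297 + 285032 \sqrt{41}\right) = 45252809869 + 51327707464 \sqrt{41}$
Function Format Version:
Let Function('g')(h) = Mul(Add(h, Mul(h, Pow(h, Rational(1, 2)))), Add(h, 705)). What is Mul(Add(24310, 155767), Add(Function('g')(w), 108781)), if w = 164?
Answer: Add(45252809869, Mul(51327707464, Pow(41, Rational(1, 2)))) ≈ 3.7391e+11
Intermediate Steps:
Function('g')(h) = Mul(Add(705, h), Add(h, Pow(h, Rational(3, 2)))) (Function('g')(h) = Mul(Add(h, Pow(h, Rational(3, 2))), Add(705, h)) = Mul(Add(705, h), Add(h, Pow(h, Rational(3, 2)))))
Mul(Add(24310, 155767), Add(Function('g')(w), 108781)) = Mul(Add(24310, 155767), Add(Add(Pow(164, 2), Pow(164, Rational(5, 2)), Mul(705, 164), Mul(705, Pow(164, Rational(3, 2)))), 108781)) = Mul(180077, Add(Add(26896, Mul(53792, Pow(41, Rational(1, 2))), 115620, Mul(705, Mul(328, Pow(41, Rational(1, 2))))), 108781)) = Mul(180077, Add(Add(26896, Mul(53792, Pow(41, Rational(1, 2))), 115620, Mul(231240, Pow(41, Rational(1, 2)))), 108781)) = Mul(180077, Add(Add(142516, Mul(285032, Pow(41, Rational(1, 2)))), 108781)) = Mul(180077, Add(251297, Mul(285032, Pow(41, Rational(1, 2))))) = Add(45252809869, Mul(51327707464, Pow(41, Rational(1, 2))))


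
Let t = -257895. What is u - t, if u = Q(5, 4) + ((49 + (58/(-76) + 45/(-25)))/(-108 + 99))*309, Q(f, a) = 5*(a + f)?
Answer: 48705677/190 ≈ 2.5635e+5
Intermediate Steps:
Q(f, a) = 5*a + 5*f
u = -294373/190 (u = (5*4 + 5*5) + ((49 + (58/(-76) + 45/(-25)))/(-108 + 99))*309 = (20 + 25) + ((49 + (58*(-1/76) + 45*(-1/25)))/(-9))*309 = 45 + ((49 + (-29/38 - 9/5))*(-⅑))*309 = 45 + ((49 - 487/190)*(-⅑))*309 = 45 + ((8823/190)*(-⅑))*309 = 45 - 2941/570*309 = 45 - 302923/190 = -294373/190 ≈ -1549.3)
u - t = -294373/190 - 1*(-257895) = -294373/190 + 257895 = 48705677/190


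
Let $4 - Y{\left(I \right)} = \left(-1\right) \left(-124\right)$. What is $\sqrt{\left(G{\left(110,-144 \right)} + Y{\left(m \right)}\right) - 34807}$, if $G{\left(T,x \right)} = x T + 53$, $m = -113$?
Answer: $i \sqrt{50714} \approx 225.2 i$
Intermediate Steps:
$Y{\left(I \right)} = -120$ ($Y{\left(I \right)} = 4 - \left(-1\right) \left(-124\right) = 4 - 124 = -120$)
$G{\left(T,x \right)} = 53 + T x$ ($G{\left(T,x \right)} = T x + 53 = 53 + T x$)
$\sqrt{\left(G{\left(110,-144 \right)} + Y{\left(m \right)}\right) - 34807} = \sqrt{\left(\left(53 + 110 \left(-144\right)\right) - 120\right) - 34807} = \sqrt{\left(\left(53 - 15840\right) - 120\right) - 34807} = \sqrt{\left(-15787 - 120\right) - 34807} = \sqrt{-15907 - 34807} = \sqrt{-50714} = i \sqrt{50714}$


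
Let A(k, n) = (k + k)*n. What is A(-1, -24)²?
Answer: 2304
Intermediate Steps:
A(k, n) = 2*k*n (A(k, n) = (2*k)*n = 2*k*n)
A(-1, -24)² = (2*(-1)*(-24))² = 48² = 2304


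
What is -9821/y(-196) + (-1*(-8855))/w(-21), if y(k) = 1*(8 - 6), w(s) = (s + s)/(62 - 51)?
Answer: -21689/3 ≈ -7229.7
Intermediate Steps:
w(s) = 2*s/11 (w(s) = (2*s)/11 = (2*s)*(1/11) = 2*s/11)
y(k) = 2 (y(k) = 1*2 = 2)
-9821/y(-196) + (-1*(-8855))/w(-21) = -9821/2 + (-1*(-8855))/(((2/11)*(-21))) = -9821*½ + 8855/(-42/11) = -9821/2 + 8855*(-11/42) = -9821/2 - 13915/6 = -21689/3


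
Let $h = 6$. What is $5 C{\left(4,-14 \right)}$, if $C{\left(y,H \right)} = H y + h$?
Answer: $-250$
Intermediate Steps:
$C{\left(y,H \right)} = 6 + H y$ ($C{\left(y,H \right)} = H y + 6 = 6 + H y$)
$5 C{\left(4,-14 \right)} = 5 \left(6 - 56\right) = 5 \left(-50\right) = -250$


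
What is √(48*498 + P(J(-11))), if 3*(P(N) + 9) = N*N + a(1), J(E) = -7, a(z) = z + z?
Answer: 14*√122 ≈ 154.64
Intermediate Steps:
a(z) = 2*z
P(N) = -25/3 + N²/3 (P(N) = -9 + (N*N + 2*1)/3 = -9 + (N² + 2)/3 = -9 + (2 + N²)/3 = -9 + (⅔ + N²/3) = -25/3 + N²/3)
√(48*498 + P(J(-11))) = √(48*498 + (-25/3 + (⅓)*(-7)²)) = √(23904 + (-25/3 + (⅓)*49)) = √(23904 + (-25/3 + 49/3)) = √(23904 + 8) = √23912 = 14*√122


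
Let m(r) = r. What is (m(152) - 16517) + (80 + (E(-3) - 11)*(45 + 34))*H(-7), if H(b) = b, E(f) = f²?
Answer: -15819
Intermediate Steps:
(m(152) - 16517) + (80 + (E(-3) - 11)*(45 + 34))*H(-7) = (152 - 16517) + (80 + ((-3)² - 11)*(45 + 34))*(-7) = -16365 + (80 + (9 - 11)*79)*(-7) = -16365 + (80 - 2*79)*(-7) = -16365 + (80 - 158)*(-7) = -16365 - 78*(-7) = -16365 + 546 = -15819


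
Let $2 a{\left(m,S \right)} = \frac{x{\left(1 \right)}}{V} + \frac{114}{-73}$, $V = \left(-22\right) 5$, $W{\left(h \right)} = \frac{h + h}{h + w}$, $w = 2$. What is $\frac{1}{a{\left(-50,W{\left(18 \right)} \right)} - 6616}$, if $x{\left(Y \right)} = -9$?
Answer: $- \frac{16060}{106264843} \approx -0.00015113$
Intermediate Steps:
$W{\left(h \right)} = \frac{2 h}{2 + h}$ ($W{\left(h \right)} = \frac{h + h}{h + 2} = \frac{2 h}{2 + h}$)
$V = -110$
$a{\left(m,S \right)} = - \frac{11883}{16060}$ ($a{\left(m,S \right)} = \frac{- \frac{9}{-110} + \frac{114}{-73}}{2} = \frac{\left(-9\right) \left(- \frac{1}{110}\right) + 114 \left(- \frac{1}{73}\right)}{2} = \frac{\frac{9}{110} - \frac{114}{73}}{2} = \frac{1}{2} \left(- \frac{11883}{8030}\right) = - \frac{11883}{16060}$)
$\frac{1}{a{\left(-50,W{\left(18 \right)} \right)} - 6616} = \frac{1}{- \frac{11883}{16060} - 6616} = \frac{1}{- \frac{106264843}{16060}} = - \frac{16060}{106264843}$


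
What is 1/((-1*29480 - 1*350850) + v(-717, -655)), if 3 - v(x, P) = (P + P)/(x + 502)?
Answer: -43/16354323 ≈ -2.6293e-6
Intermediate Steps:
v(x, P) = 3 - 2*P/(502 + x) (v(x, P) = 3 - (P + P)/(x + 502) = 3 - 2*P/(502 + x))
1/((-1*29480 - 1*350850) + v(-717, -655)) = 1/((-1*29480 - 1*350850) + (1506 - 2*(-655) + 3*(-717))/(502 - 717)) = 1/((-29480 - 350850) + (1506 + 1310 - 2151)/(-215)) = 1/(-380330 - 1/215*665) = 1/(-380330 - 133/43) = 1/(-16354323/43) = -43/16354323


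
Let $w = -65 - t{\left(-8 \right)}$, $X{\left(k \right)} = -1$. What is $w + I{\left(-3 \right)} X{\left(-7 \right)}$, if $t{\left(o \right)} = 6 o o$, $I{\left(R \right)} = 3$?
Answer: $-452$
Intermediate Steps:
$t{\left(o \right)} = 6 o^{2}$
$w = -449$ ($w = -65 - 6 \left(-8\right)^{2} = -65 - 6 \cdot 64 = -65 - 384 = -449$)
$w + I{\left(-3 \right)} X{\left(-7 \right)} = -449 + 3 \left(-1\right) = -449 - 3 = -452$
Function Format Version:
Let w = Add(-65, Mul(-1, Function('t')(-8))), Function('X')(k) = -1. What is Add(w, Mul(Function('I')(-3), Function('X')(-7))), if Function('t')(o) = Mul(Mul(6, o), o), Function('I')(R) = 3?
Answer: -452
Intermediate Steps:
Function('t')(o) = Mul(6, Pow(o, 2))
w = -449 (w = Add(-65, Mul(-1, Mul(6, Pow(-8, 2)))) = Add(-65, Mul(-1, Mul(6, 64))) = Add(-65, Mul(-1, 384)) = Add(-65, -384) = -449)
Add(w, Mul(Function('I')(-3), Function('X')(-7))) = Add(-449, Mul(3, -1)) = Add(-449, -3) = -452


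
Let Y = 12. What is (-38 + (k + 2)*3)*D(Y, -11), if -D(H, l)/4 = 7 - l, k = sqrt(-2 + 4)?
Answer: 2304 - 216*sqrt(2) ≈ 1998.5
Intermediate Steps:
k = sqrt(2) ≈ 1.4142
D(H, l) = -28 + 4*l (D(H, l) = -4*(7 - l) = -28 + 4*l)
(-38 + (k + 2)*3)*D(Y, -11) = (-38 + (sqrt(2) + 2)*3)*(-28 + 4*(-11)) = (-38 + (2 + sqrt(2))*3)*(-28 - 44) = (-38 + (6 + 3*sqrt(2)))*(-72) = (-32 + 3*sqrt(2))*(-72) = 2304 - 216*sqrt(2)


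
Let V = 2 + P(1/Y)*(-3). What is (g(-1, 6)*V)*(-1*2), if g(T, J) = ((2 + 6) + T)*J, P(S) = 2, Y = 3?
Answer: 336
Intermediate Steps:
g(T, J) = J*(8 + T) (g(T, J) = (8 + T)*J = J*(8 + T))
V = -4 (V = 2 + 2*(-3) = 2 - 6 = -4)
(g(-1, 6)*V)*(-1*2) = ((6*(8 - 1))*(-4))*(-1*2) = ((6*7)*(-4))*(-2) = (42*(-4))*(-2) = -168*(-2) = 336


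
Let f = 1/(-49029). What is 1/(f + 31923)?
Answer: 49029/1565152766 ≈ 3.1325e-5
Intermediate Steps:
f = -1/49029 ≈ -2.0396e-5
1/(f + 31923) = 1/(-1/49029 + 31923) = 1/(1565152766/49029) = 49029/1565152766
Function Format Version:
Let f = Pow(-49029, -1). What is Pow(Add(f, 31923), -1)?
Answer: Rational(49029, 1565152766) ≈ 3.1325e-5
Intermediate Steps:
f = Rational(-1, 49029) ≈ -2.0396e-5
Pow(Add(f, 31923), -1) = Pow(Add(Rational(-1, 49029), 31923), -1) = Pow(Rational(1565152766, 49029), -1) = Rational(49029, 1565152766)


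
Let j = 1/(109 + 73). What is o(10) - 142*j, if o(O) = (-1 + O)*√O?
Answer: -71/91 + 9*√10 ≈ 27.680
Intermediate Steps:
j = 1/182 ≈ 0.0054945
o(O) = √O*(-1 + O)
o(10) - 142*j = √10*(-1 + 10) - 142*1/182 = √10*9 - 71/91 = 9*√10 - 71/91 = -71/91 + 9*√10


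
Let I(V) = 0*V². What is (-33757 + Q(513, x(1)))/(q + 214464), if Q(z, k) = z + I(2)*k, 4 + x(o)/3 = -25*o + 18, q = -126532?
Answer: -8311/21983 ≈ -0.37806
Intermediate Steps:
x(o) = 42 - 75*o (x(o) = -12 + 3*(-25*o + 18) = -12 + 3*(18 - 25*o) = -12 + (54 - 75*o) = 42 - 75*o)
I(V) = 0
Q(z, k) = z (Q(z, k) = z + 0*k = z + 0 = z)
(-33757 + Q(513, x(1)))/(q + 214464) = (-33757 + 513)/(-126532 + 214464) = -33244/87932 = -33244*1/87932 = -8311/21983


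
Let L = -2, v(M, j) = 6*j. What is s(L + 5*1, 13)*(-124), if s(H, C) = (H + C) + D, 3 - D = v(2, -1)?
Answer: -3100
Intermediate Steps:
D = 9 (D = 3 - 6*(-1) = 3 - 1*(-6) = 3 + 6 = 9)
s(H, C) = 9 + C + H (s(H, C) = (H + C) + 9 = (C + H) + 9 = 9 + C + H)
s(L + 5*1, 13)*(-124) = (9 + 13 + (-2 + 5*1))*(-124) = (9 + 13 + (-2 + 5))*(-124) = (9 + 13 + 3)*(-124) = 25*(-124) = -3100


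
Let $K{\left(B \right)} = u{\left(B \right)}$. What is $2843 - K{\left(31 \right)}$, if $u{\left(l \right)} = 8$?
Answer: $2835$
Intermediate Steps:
$K{\left(B \right)} = 8$
$2843 - K{\left(31 \right)} = 2843 - 8 = 2835$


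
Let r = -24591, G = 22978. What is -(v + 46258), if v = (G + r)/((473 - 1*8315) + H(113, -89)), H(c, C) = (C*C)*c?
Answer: -41041529985/887231 ≈ -46258.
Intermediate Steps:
H(c, C) = c*C**2 (H(c, C) = C**2*c = c*C**2)
v = -1613/887231 (v = (22978 - 24591)/((473 - 1*8315) + 113*(-89)**2) = -1613/((473 - 8315) + 113*7921) = -1613/(-7842 + 895073) = -1613/887231 ≈ -0.0018180)
-(v + 46258) = -(-1613/887231 + 46258) = -1*41041529985/887231 = -41041529985/887231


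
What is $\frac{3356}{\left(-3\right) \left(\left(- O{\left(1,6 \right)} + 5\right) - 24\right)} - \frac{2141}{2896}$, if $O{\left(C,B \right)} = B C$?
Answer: $\frac{9558401}{217200} \approx 44.007$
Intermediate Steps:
$\frac{3356}{\left(-3\right) \left(\left(- O{\left(1,6 \right)} + 5\right) - 24\right)} - \frac{2141}{2896} = \frac{3356}{\left(-3\right) \left(\left(- 6 \cdot 1 + 5\right) - 24\right)} - \frac{2141}{2896} = \frac{3356}{\left(-3\right) \left(\left(\left(-1\right) 6 + 5\right) - 24\right)} - \frac{2141}{2896} = \frac{3356}{\left(-3\right) \left(\left(-6 + 5\right) - 24\right)} - \frac{2141}{2896} = \frac{3356}{\left(-3\right) \left(-1 - 24\right)} - \frac{2141}{2896} = \frac{3356}{\left(-3\right) \left(-25\right)} - \frac{2141}{2896} = \frac{3356}{75} - \frac{2141}{2896} = \frac{9558401}{217200}$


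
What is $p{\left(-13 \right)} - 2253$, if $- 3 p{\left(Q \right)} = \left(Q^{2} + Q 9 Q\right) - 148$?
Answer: $-2767$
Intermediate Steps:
$p{\left(Q \right)} = \frac{148}{3} - \frac{10 Q^{2}}{3}$ ($p{\left(Q \right)} = - \frac{\left(Q^{2} + Q 9 Q\right) - 148}{3} = - \frac{\left(Q^{2} + 9 Q Q\right) - 148}{3} = - \frac{\left(Q^{2} + 9 Q^{2}\right) - 148}{3} = - \frac{10 Q^{2} - 148}{3} = - \frac{-148 + 10 Q^{2}}{3} = \frac{148}{3} - \frac{10 Q^{2}}{3}$)
$p{\left(-13 \right)} - 2253 = \left(\frac{148}{3} - \frac{10 \left(-13\right)^{2}}{3}\right) - 2253 = \left(\frac{148}{3} - \frac{1690}{3}\right) - 2253 = -514 - 2253 = -2767$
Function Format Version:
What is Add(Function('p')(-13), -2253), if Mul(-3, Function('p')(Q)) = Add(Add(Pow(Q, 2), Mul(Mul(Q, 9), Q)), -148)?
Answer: -2767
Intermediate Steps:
Function('p')(Q) = Add(Rational(148, 3), Mul(Rational(-10, 3), Pow(Q, 2))) (Function('p')(Q) = Mul(Rational(-1, 3), Add(Add(Pow(Q, 2), Mul(Mul(Q, 9), Q)), -148)) = Mul(Rational(-1, 3), Add(Add(Pow(Q, 2), Mul(Mul(9, Q), Q)), -148)) = Mul(Rational(-1, 3), Add(Add(Pow(Q, 2), Mul(9, Pow(Q, 2))), -148)) = Mul(Rational(-1, 3), Add(Mul(10, Pow(Q, 2)), -148)) = Mul(Rational(-1, 3), Add(-148, Mul(10, Pow(Q, 2)))) = Add(Rational(148, 3), Mul(Rational(-10, 3), Pow(Q, 2))))
Add(Function('p')(-13), -2253) = Add(Add(Rational(148, 3), Mul(Rational(-10, 3), Pow(-13, 2))), -2253) = Add(Add(Rational(148, 3), Mul(Rational(-10, 3), 169)), -2253) = Add(Add(Rational(148, 3), Rational(-1690, 3)), -2253) = Add(-514, -2253) = -2767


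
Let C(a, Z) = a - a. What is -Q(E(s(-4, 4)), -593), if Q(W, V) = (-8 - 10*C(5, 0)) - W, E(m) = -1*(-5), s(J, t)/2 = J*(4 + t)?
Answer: 13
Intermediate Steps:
C(a, Z) = 0
s(J, t) = 2*J*(4 + t) (s(J, t) = 2*(J*(4 + t)) = 2*J*(4 + t))
E(m) = 5
Q(W, V) = -8 - W (Q(W, V) = (-8 - 10*0) - W = (-8 + 0) - W = -8 - W)
-Q(E(s(-4, 4)), -593) = -(-8 - 1*5) = -(-8 - 5) = -1*(-13) = 13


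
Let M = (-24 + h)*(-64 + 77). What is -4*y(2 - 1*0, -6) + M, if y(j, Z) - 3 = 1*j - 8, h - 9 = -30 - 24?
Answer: -885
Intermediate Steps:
h = -45 (h = 9 + (-30 - 24) = 9 - 54 = -45)
y(j, Z) = -5 + j (y(j, Z) = 3 + (1*j - 8) = 3 + (j - 8) = 3 + (-8 + j) = -5 + j)
M = -897 (M = (-24 - 45)*(-64 + 77) = -69*13 = -897)
-4*y(2 - 1*0, -6) + M = -4*(-5 + (2 - 1*0)) - 897 = -4*(-5 + (2 + 0)) - 897 = -4*(-5 + 2) - 897 = -4*(-3) - 897 = 12 - 897 = -885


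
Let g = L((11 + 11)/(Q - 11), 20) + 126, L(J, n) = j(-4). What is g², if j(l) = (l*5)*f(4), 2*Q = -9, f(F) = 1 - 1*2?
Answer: 21316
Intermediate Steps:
f(F) = -1 (f(F) = 1 - 2 = -1)
Q = -9/2 (Q = (½)*(-9) = -9/2 ≈ -4.5000)
j(l) = -5*l (j(l) = (l*5)*(-1) = (5*l)*(-1) = -5*l)
L(J, n) = 20 (L(J, n) = -5*(-4) = 20)
g = 146 (g = 20 + 126 = 146)
g² = 146² = 21316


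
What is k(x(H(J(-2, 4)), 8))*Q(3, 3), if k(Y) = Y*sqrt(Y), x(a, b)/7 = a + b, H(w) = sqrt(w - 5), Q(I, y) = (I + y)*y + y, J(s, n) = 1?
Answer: 294*sqrt(14)*(4 + I)**(3/2) ≈ 8594.9 + 3308.6*I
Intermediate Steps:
Q(I, y) = y + y*(I + y) (Q(I, y) = y*(I + y) + y = y + y*(I + y))
H(w) = sqrt(-5 + w)
x(a, b) = 7*a + 7*b (x(a, b) = 7*(a + b) = 7*a + 7*b)
k(Y) = Y**(3/2)
k(x(H(J(-2, 4)), 8))*Q(3, 3) = (7*sqrt(-5 + 1) + 7*8)**(3/2)*(3*(1 + 3 + 3)) = (7*sqrt(-4) + 56)**(3/2)*(3*7) = (7*(2*I) + 56)**(3/2)*21 = (14*I + 56)**(3/2)*21 = (56 + 14*I)**(3/2)*21 = 21*(56 + 14*I)**(3/2)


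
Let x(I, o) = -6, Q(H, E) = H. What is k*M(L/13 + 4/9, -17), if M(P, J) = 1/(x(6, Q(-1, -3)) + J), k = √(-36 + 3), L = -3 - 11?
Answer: -I*√33/23 ≈ -0.24976*I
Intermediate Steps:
L = -14
k = I*√33 (k = √(-33) = I*√33 ≈ 5.7446*I)
M(P, J) = 1/(-6 + J)
k*M(L/13 + 4/9, -17) = (I*√33)/(-6 - 17) = (I*√33)/(-23) = (I*√33)*(-1/23) = -I*√33/23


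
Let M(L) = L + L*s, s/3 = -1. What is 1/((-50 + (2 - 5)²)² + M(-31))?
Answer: 1/1743 ≈ 0.00057372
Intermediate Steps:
s = -3 (s = 3*(-1) = -3)
M(L) = -2*L (M(L) = L + L*(-3) = L - 3*L = -2*L)
1/((-50 + (2 - 5)²)² + M(-31)) = 1/((-50 + (2 - 5)²)² - 2*(-31)) = 1/((-50 + (-3)²)² + 62) = 1/((-50 + 9)² + 62) = 1/((-41)² + 62) = 1/(1681 + 62) = 1/1743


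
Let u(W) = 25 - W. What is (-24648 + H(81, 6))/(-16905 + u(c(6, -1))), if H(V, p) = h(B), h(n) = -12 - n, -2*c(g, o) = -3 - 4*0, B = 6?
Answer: 49332/33763 ≈ 1.4611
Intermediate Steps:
c(g, o) = 3/2 (c(g, o) = -(-3 - 4*0)/2 = -(-3 + 0)/2 = -½*(-3) = 3/2)
H(V, p) = -18 (H(V, p) = -12 - 1*6 = -12 - 6 = -18)
(-24648 + H(81, 6))/(-16905 + u(c(6, -1))) = (-24648 - 18)/(-16905 + (25 - 1*3/2)) = -24666/(-16905 + (25 - 3/2)) = -24666/(-16905 + 47/2) = -24666/(-33763/2) = -24666*(-2/33763) = 49332/33763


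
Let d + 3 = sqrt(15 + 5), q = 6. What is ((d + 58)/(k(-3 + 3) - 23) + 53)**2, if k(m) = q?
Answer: 715736/289 - 3384*sqrt(5)/289 ≈ 2450.4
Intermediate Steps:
k(m) = 6
d = -3 + 2*sqrt(5) (d = -3 + sqrt(15 + 5) = -3 + sqrt(20) = -3 + 2*sqrt(5) ≈ 1.4721)
((d + 58)/(k(-3 + 3) - 23) + 53)**2 = (((-3 + 2*sqrt(5)) + 58)/(6 - 23) + 53)**2 = ((55 + 2*sqrt(5))/(-17) + 53)**2 = ((55 + 2*sqrt(5))*(-1/17) + 53)**2 = ((-55/17 - 2*sqrt(5)/17) + 53)**2 = (846/17 - 2*sqrt(5)/17)**2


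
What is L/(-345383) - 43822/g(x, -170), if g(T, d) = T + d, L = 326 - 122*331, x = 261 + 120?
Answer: -15126922010/72875813 ≈ -207.57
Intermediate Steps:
x = 381
L = -40056 (L = 326 - 40382 = -40056)
L/(-345383) - 43822/g(x, -170) = -40056/(-345383) - 43822/(381 - 170) = -40056*(-1/345383) - 43822/211 = 40056/345383 - 43822*1/211 = 40056/345383 - 43822/211 = -15126922010/72875813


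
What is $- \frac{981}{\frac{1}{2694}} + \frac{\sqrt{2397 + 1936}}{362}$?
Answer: $-2642814 + \frac{\sqrt{4333}}{362} \approx -2.6428 \cdot 10^{6}$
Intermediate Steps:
$- \frac{981}{\frac{1}{2694}} + \frac{\sqrt{2397 + 1936}}{362} = - 981 \frac{1}{\frac{1}{2694}} + \sqrt{4333} \cdot \frac{1}{362} = \left(-981\right) 2694 + \frac{\sqrt{4333}}{362} = -2642814 + \frac{\sqrt{4333}}{362}$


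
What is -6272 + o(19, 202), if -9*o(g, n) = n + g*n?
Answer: -60488/9 ≈ -6720.9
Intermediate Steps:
o(g, n) = -n/9 - g*n/9 (o(g, n) = -(n + g*n)/9 = -n/9 - g*n/9)
-6272 + o(19, 202) = -6272 - 1/9*202*(1 + 19) = -6272 - 1/9*202*20 = -6272 - 4040/9 = -60488/9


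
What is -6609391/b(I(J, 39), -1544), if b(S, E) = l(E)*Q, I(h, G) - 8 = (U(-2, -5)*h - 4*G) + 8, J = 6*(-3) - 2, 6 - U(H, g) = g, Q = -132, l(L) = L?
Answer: -6609391/203808 ≈ -32.430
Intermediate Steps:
U(H, g) = 6 - g
J = -20 (J = -18 - 2 = -20)
I(h, G) = 16 - 4*G + 11*h (I(h, G) = 8 + (((6 - 1*(-5))*h - 4*G) + 8) = 8 + (((6 + 5)*h - 4*G) + 8) = 8 + ((11*h - 4*G) + 8) = 8 + ((-4*G + 11*h) + 8) = 8 + (8 - 4*G + 11*h) = 16 - 4*G + 11*h)
b(S, E) = -132*E (b(S, E) = E*(-132) = -132*E)
-6609391/b(I(J, 39), -1544) = -6609391/((-132*(-1544))) = -6609391/203808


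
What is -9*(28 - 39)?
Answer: 99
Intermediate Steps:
-9*(28 - 39) = -9*(-11) = 99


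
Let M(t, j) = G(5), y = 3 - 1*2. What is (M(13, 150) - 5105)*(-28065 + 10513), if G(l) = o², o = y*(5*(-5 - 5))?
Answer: 45722960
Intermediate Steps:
y = 1 (y = 3 - 2 = 1)
o = -50 (o = 1*(5*(-5 - 5)) = 1*(5*(-10)) = 1*(-50) = -50)
G(l) = 2500 (G(l) = (-50)² = 2500)
M(t, j) = 2500
(M(13, 150) - 5105)*(-28065 + 10513) = (2500 - 5105)*(-28065 + 10513) = -2605*(-17552) = 45722960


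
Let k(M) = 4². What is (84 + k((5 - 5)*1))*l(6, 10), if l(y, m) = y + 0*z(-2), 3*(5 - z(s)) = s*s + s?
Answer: 600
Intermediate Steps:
z(s) = 5 - s/3 - s²/3 (z(s) = 5 - (s*s + s)/3 = 5 - (s² + s)/3 = 5 - (s + s²)/3 = 5 + (-s/3 - s²/3) = 5 - s/3 - s²/3)
l(y, m) = y (l(y, m) = y + 0*(5 - ⅓*(-2) - ⅓*(-2)²) = y + 0*(5 + ⅔ - ⅓*4) = y + 0*(5 + ⅔ - 4/3) = y + 0*(13/3) = y + 0 = y)
k(M) = 16
(84 + k((5 - 5)*1))*l(6, 10) = (84 + 16)*6 = 100*6 = 600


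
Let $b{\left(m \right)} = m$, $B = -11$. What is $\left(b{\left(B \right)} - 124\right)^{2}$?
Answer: $18225$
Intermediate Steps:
$\left(b{\left(B \right)} - 124\right)^{2} = \left(-11 - 124\right)^{2} = \left(-135\right)^{2} = 18225$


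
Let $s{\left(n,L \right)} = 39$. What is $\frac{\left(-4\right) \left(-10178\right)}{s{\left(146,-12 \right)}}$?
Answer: $\frac{40712}{39} \approx 1043.9$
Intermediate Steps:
$\frac{\left(-4\right) \left(-10178\right)}{s{\left(146,-12 \right)}} = \frac{\left(-4\right) \left(-10178\right)}{39} = 40712 \cdot \frac{1}{39} = \frac{40712}{39}$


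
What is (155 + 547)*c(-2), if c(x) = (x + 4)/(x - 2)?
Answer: -351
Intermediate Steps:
c(x) = (4 + x)/(-2 + x)
(155 + 547)*c(-2) = (155 + 547)*((4 - 2)/(-2 - 2)) = 702*(2/(-4)) = 702*(-1/4*2) = 702*(-1/2) = -351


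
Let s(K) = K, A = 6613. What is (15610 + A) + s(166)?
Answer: 22389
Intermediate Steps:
(15610 + A) + s(166) = (15610 + 6613) + 166 = 22223 + 166 = 22389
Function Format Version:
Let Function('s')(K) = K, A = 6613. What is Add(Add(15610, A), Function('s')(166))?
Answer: 22389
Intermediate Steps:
Add(Add(15610, A), Function('s')(166)) = Add(Add(15610, 6613), 166) = Add(22223, 166) = 22389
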